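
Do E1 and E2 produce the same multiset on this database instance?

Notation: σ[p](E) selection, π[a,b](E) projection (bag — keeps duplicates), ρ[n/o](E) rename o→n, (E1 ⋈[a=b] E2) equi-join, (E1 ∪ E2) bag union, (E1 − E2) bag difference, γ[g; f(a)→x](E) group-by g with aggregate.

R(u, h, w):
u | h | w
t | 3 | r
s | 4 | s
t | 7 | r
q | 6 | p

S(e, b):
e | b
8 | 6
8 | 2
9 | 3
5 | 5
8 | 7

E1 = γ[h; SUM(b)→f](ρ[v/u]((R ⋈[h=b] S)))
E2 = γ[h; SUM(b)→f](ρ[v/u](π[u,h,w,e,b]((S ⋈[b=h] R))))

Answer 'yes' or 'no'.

E1 row counts bottom-up:
  R → 4
  S → 5
  (R ⋈[h=b] S) → 3
  ρ[v/u]((R ⋈[h=b] S)) → 3
  γ[h; SUM(b)→f](ρ[v/u]((R ⋈[h=b] S))) → 3
E2 row counts bottom-up:
  S → 5
  R → 4
  (S ⋈[b=h] R) → 3
  π[u,h,w,e,b]((S ⋈[b=h] R)) → 3
  ρ[v/u](π[u,h,w,e,b]((S ⋈[b=h] R))) → 3
  γ[h; SUM(b)→f](ρ[v/u](π[u,h,w,e,b]((S ⋈[b=h] R)))) → 3

E1 and E2 produce the same multiset:
h | f
3 | 3
6 | 6
7 | 7

yes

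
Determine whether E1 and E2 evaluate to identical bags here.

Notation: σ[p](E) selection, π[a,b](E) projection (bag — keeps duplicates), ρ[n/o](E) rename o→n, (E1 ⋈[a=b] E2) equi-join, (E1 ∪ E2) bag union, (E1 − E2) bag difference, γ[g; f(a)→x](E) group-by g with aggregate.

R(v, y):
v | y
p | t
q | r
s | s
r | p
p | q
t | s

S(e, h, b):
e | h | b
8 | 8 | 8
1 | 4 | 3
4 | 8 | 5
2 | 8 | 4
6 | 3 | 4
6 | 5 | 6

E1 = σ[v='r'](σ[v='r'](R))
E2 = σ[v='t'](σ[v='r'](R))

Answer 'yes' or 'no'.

E1 per-node cardinality:
  R → 6
  σ[v='r'](R) → 1
  σ[v='r'](σ[v='r'](R)) → 1
E2 per-node cardinality:
  R → 6
  σ[v='r'](R) → 1
  σ[v='t'](σ[v='r'](R)) → 0

E1 result:
v | y
r | p
E2 result:
v | y
(0 rows)
Witness: ('r', 'p') appears 1× in E1 but 0× in E2.

no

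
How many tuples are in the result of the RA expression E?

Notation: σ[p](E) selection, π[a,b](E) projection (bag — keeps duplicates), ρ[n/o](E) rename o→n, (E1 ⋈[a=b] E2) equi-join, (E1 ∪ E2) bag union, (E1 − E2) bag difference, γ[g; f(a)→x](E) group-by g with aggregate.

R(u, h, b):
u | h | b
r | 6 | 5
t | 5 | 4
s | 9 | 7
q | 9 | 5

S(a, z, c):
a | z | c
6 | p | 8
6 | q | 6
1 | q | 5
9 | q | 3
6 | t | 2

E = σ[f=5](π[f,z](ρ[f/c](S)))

Per-node cardinality:
  S → 5
  ρ[f/c](S) → 5
  π[f,z](ρ[f/c](S)) → 5
  σ[f=5](π[f,z](ρ[f/c](S))) → 1

|E| = 1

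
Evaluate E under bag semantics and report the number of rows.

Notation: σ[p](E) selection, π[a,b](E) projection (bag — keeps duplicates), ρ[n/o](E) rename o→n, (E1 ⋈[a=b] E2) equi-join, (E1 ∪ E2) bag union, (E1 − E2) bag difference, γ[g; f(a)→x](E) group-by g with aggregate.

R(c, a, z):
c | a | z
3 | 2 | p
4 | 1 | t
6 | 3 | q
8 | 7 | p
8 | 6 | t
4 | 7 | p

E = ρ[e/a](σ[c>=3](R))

Subexpression sizes:
  R → 6
  σ[c>=3](R) → 6
  ρ[e/a](σ[c>=3](R)) → 6

|E| = 6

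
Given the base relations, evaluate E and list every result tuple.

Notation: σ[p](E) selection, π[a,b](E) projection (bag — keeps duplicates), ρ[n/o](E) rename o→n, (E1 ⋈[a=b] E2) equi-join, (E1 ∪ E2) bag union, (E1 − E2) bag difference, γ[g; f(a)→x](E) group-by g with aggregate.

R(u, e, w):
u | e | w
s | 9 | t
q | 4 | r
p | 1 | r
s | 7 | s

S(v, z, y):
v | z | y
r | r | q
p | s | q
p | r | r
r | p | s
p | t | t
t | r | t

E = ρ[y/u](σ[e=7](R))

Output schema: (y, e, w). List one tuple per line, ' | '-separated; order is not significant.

Subexpression sizes:
  R → 4
  σ[e=7](R) → 1
  ρ[y/u](σ[e=7](R)) → 1

== RESULT ==
y | e | w
s | 7 | s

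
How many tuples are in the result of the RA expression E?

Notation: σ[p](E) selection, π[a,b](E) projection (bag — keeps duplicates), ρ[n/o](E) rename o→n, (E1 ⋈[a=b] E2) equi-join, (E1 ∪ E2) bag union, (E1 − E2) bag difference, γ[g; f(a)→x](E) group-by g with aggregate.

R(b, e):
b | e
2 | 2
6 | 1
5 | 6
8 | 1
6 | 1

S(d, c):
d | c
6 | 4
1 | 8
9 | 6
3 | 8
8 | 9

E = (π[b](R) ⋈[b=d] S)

Row counts bottom-up:
  R → 5
  π[b](R) → 5
  S → 5
  (π[b](R) ⋈[b=d] S) → 3

|E| = 3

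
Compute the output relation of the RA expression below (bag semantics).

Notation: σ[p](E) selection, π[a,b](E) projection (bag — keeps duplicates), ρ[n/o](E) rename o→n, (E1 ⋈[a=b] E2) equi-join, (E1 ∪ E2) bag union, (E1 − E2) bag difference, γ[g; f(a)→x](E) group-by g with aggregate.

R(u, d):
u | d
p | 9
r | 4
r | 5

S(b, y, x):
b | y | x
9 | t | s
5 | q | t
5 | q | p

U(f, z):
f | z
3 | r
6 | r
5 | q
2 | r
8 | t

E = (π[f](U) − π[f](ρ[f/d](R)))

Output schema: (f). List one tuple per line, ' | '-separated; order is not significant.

Row counts bottom-up:
  U → 5
  π[f](U) → 5
  R → 3
  ρ[f/d](R) → 3
  π[f](ρ[f/d](R)) → 3
  (π[f](U) − π[f](ρ[f/d](R))) → 4

== RESULT ==
f
2
3
6
8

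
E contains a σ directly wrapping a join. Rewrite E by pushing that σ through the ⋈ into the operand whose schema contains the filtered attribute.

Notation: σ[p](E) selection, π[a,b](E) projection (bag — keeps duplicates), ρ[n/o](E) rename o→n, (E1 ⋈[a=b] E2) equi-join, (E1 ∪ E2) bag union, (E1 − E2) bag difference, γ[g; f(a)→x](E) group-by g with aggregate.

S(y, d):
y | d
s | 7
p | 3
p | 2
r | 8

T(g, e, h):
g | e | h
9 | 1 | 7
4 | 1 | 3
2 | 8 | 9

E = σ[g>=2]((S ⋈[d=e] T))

σ filters on g, owned by the right side.
E' = (S ⋈[d=e] σ[g>=2](T))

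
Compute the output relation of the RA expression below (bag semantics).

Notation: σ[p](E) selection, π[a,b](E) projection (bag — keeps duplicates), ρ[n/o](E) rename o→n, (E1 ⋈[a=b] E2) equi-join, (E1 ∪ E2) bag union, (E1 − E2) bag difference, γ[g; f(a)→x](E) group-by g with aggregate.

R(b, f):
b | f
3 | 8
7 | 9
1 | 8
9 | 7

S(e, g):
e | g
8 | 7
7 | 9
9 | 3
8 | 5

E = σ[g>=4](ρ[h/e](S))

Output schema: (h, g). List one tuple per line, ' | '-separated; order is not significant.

Row counts bottom-up:
  S → 4
  ρ[h/e](S) → 4
  σ[g>=4](ρ[h/e](S)) → 3

== RESULT ==
h | g
7 | 9
8 | 5
8 | 7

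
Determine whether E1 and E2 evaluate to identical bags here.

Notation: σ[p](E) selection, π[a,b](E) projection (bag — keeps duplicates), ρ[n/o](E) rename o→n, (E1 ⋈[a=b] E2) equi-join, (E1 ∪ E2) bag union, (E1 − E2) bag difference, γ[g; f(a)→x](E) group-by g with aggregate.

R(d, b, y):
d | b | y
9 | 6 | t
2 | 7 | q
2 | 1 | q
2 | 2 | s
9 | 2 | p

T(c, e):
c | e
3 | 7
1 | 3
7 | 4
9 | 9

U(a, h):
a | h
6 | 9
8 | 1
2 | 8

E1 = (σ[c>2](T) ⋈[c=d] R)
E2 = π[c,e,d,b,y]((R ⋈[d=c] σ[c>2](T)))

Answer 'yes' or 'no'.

E1 stepwise |·|:
  T → 4
  σ[c>2](T) → 3
  R → 5
  (σ[c>2](T) ⋈[c=d] R) → 2
E2 stepwise |·|:
  R → 5
  T → 4
  σ[c>2](T) → 3
  (R ⋈[d=c] σ[c>2](T)) → 2
  π[c,e,d,b,y]((R ⋈[d=c] σ[c>2](T))) → 2

E1 and E2 produce the same multiset:
c | e | d | b | y
9 | 9 | 9 | 2 | p
9 | 9 | 9 | 6 | t

yes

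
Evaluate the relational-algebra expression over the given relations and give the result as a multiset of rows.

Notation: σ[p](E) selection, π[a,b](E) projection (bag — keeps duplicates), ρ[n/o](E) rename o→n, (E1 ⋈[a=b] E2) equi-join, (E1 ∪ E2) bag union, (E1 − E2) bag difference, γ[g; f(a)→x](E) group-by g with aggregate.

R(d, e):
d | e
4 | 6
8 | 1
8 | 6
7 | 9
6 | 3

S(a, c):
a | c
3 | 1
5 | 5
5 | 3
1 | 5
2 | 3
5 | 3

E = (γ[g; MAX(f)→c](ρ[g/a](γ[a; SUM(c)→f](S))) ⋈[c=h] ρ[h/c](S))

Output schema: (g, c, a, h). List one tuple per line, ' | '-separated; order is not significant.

Stepwise |·|:
  S → 6
  γ[a; SUM(c)→f](S) → 4
  ρ[g/a](γ[a; SUM(c)→f](S)) → 4
  γ[g; MAX(f)→c](ρ[g/a](γ[a; SUM(c)→f](S))) → 4
  S → 6
  ρ[h/c](S) → 6
  (γ[g; MAX(f)→c](ρ[g/a](γ[a; SUM(c)→f](S))) ⋈[c=h] ρ[h/c](S)) → 6

== RESULT ==
g | c | a | h
1 | 5 | 1 | 5
1 | 5 | 5 | 5
2 | 3 | 2 | 3
2 | 3 | 5 | 3
2 | 3 | 5 | 3
3 | 1 | 3 | 1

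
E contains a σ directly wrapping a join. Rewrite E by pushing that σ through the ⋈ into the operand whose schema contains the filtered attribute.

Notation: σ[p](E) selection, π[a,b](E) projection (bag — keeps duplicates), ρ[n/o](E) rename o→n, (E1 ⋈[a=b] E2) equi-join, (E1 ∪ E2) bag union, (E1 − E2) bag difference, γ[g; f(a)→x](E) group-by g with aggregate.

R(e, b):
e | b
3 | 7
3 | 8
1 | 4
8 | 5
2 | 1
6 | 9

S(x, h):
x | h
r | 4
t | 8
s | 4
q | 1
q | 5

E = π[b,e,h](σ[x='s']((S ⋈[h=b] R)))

σ filters on x, owned by the left side.
E' = π[b,e,h]((σ[x='s'](S) ⋈[h=b] R))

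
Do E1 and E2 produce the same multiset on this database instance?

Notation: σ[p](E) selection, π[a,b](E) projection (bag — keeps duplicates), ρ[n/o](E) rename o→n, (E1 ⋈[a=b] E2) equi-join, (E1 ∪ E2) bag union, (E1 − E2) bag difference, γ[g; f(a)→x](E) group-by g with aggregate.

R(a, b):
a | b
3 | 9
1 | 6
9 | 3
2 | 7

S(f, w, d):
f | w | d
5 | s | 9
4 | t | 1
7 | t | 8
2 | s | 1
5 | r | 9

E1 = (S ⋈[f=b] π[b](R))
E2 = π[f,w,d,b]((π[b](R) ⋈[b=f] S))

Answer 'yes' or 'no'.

E1 row counts bottom-up:
  S → 5
  R → 4
  π[b](R) → 4
  (S ⋈[f=b] π[b](R)) → 1
E2 row counts bottom-up:
  R → 4
  π[b](R) → 4
  S → 5
  (π[b](R) ⋈[b=f] S) → 1
  π[f,w,d,b]((π[b](R) ⋈[b=f] S)) → 1

E1 and E2 produce the same multiset:
f | w | d | b
7 | t | 8 | 7

yes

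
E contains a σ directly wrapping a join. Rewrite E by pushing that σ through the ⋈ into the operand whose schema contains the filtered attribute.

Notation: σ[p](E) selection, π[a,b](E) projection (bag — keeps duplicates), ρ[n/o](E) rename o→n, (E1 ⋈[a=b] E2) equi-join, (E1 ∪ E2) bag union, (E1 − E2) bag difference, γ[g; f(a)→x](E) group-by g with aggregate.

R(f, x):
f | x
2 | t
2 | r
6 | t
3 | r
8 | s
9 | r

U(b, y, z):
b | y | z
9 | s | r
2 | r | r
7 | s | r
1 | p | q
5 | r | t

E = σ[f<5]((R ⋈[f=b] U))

σ filters on f, owned by the left side.
E' = (σ[f<5](R) ⋈[f=b] U)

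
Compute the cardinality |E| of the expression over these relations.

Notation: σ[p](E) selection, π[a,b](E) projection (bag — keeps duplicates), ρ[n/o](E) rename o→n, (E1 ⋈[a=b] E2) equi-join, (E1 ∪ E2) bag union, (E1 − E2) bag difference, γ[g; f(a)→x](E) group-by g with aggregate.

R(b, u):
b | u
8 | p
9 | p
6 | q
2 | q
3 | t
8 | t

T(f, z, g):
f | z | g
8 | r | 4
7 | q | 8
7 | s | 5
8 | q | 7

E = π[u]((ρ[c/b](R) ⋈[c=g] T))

Subexpression sizes:
  R → 6
  ρ[c/b](R) → 6
  T → 4
  (ρ[c/b](R) ⋈[c=g] T) → 2
  π[u]((ρ[c/b](R) ⋈[c=g] T)) → 2

|E| = 2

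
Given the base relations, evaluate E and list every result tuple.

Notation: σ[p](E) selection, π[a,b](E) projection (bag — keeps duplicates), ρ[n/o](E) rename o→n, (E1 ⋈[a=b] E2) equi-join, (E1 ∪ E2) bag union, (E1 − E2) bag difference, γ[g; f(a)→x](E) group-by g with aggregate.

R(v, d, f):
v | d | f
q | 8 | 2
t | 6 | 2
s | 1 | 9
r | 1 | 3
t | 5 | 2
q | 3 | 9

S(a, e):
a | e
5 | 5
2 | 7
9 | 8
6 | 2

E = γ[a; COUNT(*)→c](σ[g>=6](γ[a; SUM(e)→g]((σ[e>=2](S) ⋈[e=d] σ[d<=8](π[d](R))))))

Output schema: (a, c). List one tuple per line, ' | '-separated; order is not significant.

Row counts bottom-up:
  S → 4
  σ[e>=2](S) → 4
  R → 6
  π[d](R) → 6
  σ[d<=8](π[d](R)) → 6
  (σ[e>=2](S) ⋈[e=d] σ[d<=8](π[d](R))) → 2
  γ[a; SUM(e)→g]((σ[e>=2](S) ⋈[e=d] σ[d<=8](π[d](R)))) → 2
  σ[g>=6](γ[a; SUM(e)→g]((σ[e>=2](S) ⋈[e=d] σ[d<=8](π[d](R))))) → 1
  γ[a; COUNT(*)→c](σ[g>=6](γ[a; SUM(e)→g]((σ[e>=2](S) ⋈[e=d] σ[d<=8](π[d](R)))))) → 1

== RESULT ==
a | c
9 | 1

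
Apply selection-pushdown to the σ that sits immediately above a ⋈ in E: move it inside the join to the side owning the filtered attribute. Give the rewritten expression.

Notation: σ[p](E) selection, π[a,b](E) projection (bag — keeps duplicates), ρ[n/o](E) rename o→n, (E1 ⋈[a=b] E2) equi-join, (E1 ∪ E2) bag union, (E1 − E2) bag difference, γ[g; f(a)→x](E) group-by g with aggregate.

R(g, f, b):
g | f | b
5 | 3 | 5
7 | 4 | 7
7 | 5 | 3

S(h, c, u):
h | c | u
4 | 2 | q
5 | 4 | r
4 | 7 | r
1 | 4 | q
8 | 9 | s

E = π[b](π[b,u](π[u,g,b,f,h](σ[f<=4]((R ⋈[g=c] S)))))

σ filters on f, owned by the left side.
E' = π[b](π[b,u](π[u,g,b,f,h]((σ[f<=4](R) ⋈[g=c] S))))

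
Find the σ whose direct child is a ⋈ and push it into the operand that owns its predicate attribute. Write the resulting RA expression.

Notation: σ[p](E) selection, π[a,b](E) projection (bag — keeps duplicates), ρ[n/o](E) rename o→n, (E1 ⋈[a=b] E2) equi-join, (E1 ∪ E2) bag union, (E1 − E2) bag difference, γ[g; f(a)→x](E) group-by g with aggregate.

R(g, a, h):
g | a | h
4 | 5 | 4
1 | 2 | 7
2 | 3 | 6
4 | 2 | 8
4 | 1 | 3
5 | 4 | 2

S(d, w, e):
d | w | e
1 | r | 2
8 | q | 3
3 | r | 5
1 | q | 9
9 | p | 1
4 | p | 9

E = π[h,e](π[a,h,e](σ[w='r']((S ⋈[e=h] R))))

σ filters on w, owned by the left side.
E' = π[h,e](π[a,h,e]((σ[w='r'](S) ⋈[e=h] R)))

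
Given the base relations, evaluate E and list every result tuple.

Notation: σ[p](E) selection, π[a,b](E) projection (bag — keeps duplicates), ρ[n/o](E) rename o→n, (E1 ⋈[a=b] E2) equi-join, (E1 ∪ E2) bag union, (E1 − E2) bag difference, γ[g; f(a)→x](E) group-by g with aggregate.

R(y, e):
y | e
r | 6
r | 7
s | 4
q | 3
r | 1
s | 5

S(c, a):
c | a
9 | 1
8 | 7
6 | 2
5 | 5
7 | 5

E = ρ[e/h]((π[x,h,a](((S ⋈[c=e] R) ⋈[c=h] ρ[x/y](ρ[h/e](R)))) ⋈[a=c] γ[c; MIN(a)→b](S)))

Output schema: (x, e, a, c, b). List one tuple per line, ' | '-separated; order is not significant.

Row counts bottom-up:
  S → 5
  R → 6
  (S ⋈[c=e] R) → 3
  R → 6
  ρ[h/e](R) → 6
  ρ[x/y](ρ[h/e](R)) → 6
  ((S ⋈[c=e] R) ⋈[c=h] ρ[x/y](ρ[h/e](R))) → 3
  π[x,h,a](((S ⋈[c=e] R) ⋈[c=h] ρ[x/y](ρ[h/e](R)))) → 3
  S → 5
  γ[c; MIN(a)→b](S) → 5
  (π[x,h,a](((S ⋈[c=e] R) ⋈[c=h] ρ[x/y](ρ[h/e](R)))) ⋈[a=c] γ[c; MIN(a)→b](S)) → 2
  ρ[e/h]((π[x,h,a](((S ⋈[c=e] R) ⋈[c=h] ρ[x/y](ρ[h/e](R)))) ⋈[a=c] γ[c; MIN(a)→b](S))) → 2

== RESULT ==
x | e | a | c | b
r | 7 | 5 | 5 | 5
s | 5 | 5 | 5 | 5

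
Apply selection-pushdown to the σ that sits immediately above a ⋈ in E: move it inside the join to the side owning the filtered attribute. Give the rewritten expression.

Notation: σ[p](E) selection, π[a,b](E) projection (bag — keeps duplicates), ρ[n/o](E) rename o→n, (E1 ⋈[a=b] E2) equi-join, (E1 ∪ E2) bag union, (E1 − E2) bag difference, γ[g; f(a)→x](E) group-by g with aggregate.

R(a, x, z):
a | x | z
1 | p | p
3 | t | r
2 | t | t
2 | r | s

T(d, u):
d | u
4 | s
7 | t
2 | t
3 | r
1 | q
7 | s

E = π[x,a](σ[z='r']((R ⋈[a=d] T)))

σ filters on z, owned by the left side.
E' = π[x,a]((σ[z='r'](R) ⋈[a=d] T))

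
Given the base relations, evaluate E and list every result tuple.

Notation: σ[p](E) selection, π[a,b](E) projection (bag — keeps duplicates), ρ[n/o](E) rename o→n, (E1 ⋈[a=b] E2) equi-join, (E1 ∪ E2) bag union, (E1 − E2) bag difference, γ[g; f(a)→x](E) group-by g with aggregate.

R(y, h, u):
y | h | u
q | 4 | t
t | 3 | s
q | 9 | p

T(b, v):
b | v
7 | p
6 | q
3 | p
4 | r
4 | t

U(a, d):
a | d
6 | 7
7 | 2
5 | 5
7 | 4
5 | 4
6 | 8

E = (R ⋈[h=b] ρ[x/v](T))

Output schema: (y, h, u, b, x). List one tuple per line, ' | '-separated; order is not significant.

Stepwise |·|:
  R → 3
  T → 5
  ρ[x/v](T) → 5
  (R ⋈[h=b] ρ[x/v](T)) → 3

== RESULT ==
y | h | u | b | x
q | 4 | t | 4 | r
q | 4 | t | 4 | t
t | 3 | s | 3 | p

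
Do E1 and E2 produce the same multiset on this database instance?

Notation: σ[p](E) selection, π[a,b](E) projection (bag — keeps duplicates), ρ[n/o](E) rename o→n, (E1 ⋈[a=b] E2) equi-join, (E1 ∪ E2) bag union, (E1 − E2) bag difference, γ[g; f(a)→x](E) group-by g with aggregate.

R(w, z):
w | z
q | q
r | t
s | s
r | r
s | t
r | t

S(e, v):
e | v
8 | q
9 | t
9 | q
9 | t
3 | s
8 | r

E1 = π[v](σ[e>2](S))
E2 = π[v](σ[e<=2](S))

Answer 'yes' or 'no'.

E1 row counts bottom-up:
  S → 6
  σ[e>2](S) → 6
  π[v](σ[e>2](S)) → 6
E2 row counts bottom-up:
  S → 6
  σ[e<=2](S) → 0
  π[v](σ[e<=2](S)) → 0

E1 result:
v
q
q
r
s
t
t
E2 result:
v
(0 rows)
Witness: ('t',) appears 2× in E1 but 0× in E2.

no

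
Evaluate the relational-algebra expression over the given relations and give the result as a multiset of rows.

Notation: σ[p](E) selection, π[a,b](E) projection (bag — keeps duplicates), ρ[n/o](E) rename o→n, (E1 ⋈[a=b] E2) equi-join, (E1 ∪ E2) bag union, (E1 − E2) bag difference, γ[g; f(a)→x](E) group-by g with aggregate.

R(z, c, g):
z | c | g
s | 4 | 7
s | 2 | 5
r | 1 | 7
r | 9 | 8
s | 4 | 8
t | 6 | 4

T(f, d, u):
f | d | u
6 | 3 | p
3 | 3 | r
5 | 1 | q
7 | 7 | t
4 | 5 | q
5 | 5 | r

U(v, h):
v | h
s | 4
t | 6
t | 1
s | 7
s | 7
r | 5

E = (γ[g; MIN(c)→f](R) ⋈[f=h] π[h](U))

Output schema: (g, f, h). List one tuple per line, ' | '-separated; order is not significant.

Stepwise |·|:
  R → 6
  γ[g; MIN(c)→f](R) → 4
  U → 6
  π[h](U) → 6
  (γ[g; MIN(c)→f](R) ⋈[f=h] π[h](U)) → 3

== RESULT ==
g | f | h
4 | 6 | 6
7 | 1 | 1
8 | 4 | 4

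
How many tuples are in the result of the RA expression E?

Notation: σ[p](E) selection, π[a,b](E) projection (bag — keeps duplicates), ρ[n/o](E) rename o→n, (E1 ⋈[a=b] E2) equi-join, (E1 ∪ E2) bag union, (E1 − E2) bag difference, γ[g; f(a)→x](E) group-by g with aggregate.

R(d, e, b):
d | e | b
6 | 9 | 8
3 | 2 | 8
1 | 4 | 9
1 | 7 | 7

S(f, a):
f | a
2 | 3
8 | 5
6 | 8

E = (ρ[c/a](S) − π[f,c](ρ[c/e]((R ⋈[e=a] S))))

Subexpression sizes:
  S → 3
  ρ[c/a](S) → 3
  R → 4
  S → 3
  (R ⋈[e=a] S) → 0
  ρ[c/e]((R ⋈[e=a] S)) → 0
  π[f,c](ρ[c/e]((R ⋈[e=a] S))) → 0
  (ρ[c/a](S) − π[f,c](ρ[c/e]((R ⋈[e=a] S)))) → 3

|E| = 3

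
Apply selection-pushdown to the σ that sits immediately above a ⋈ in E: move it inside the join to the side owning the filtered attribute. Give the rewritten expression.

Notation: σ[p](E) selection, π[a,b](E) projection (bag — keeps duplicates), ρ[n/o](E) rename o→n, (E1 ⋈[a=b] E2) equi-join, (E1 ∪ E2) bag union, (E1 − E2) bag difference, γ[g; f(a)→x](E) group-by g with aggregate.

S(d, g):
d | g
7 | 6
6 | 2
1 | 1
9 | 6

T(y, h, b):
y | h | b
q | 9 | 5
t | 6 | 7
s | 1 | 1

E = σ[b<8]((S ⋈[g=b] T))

σ filters on b, owned by the right side.
E' = (S ⋈[g=b] σ[b<8](T))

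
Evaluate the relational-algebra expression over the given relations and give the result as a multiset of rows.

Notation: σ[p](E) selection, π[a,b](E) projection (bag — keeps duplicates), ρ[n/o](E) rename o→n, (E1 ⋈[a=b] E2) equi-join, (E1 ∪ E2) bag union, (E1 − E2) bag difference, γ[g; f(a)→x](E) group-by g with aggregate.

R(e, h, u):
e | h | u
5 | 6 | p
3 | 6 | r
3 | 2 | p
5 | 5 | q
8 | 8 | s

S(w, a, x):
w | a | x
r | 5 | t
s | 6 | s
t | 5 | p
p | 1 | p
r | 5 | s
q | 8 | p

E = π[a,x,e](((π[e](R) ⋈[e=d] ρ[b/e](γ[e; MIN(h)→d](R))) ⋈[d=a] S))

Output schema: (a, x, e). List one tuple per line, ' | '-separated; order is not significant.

Stepwise |·|:
  R → 5
  π[e](R) → 5
  R → 5
  γ[e; MIN(h)→d](R) → 3
  ρ[b/e](γ[e; MIN(h)→d](R)) → 3
  (π[e](R) ⋈[e=d] ρ[b/e](γ[e; MIN(h)→d](R))) → 3
  S → 6
  ((π[e](R) ⋈[e=d] ρ[b/e](γ[e; MIN(h)→d](R))) ⋈[d=a] S) → 7
  π[a,x,e](((π[e](R) ⋈[e=d] ρ[b/e](γ[e; MIN(h)→d](R))) ⋈[d=a] S)) → 7

== RESULT ==
a | x | e
5 | p | 5
5 | p | 5
5 | s | 5
5 | s | 5
5 | t | 5
5 | t | 5
8 | p | 8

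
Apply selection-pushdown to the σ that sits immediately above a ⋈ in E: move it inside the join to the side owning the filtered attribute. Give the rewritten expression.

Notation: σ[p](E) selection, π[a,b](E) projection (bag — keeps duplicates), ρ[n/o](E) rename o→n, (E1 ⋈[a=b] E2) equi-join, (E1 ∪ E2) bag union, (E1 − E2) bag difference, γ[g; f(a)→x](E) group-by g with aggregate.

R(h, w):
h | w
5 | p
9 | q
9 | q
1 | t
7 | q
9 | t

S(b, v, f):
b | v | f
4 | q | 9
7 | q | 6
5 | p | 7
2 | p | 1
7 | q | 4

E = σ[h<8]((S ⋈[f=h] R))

σ filters on h, owned by the right side.
E' = (S ⋈[f=h] σ[h<8](R))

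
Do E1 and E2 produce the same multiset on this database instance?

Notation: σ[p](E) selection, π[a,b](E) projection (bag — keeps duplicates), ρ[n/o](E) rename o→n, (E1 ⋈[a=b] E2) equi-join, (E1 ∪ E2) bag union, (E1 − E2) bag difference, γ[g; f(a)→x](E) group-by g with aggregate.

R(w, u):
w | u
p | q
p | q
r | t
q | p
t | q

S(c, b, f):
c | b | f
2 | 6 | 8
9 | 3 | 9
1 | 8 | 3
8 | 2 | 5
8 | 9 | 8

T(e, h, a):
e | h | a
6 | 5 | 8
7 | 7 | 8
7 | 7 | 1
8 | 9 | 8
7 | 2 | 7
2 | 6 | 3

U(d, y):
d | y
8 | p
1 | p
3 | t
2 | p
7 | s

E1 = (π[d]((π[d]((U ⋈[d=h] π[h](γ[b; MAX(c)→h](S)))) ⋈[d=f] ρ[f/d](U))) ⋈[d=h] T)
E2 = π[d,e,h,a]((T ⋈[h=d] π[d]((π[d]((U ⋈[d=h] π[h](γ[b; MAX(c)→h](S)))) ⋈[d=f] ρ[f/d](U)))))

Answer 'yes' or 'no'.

E1 subexpression sizes:
  U → 5
  S → 5
  γ[b; MAX(c)→h](S) → 5
  π[h](γ[b; MAX(c)→h](S)) → 5
  (U ⋈[d=h] π[h](γ[b; MAX(c)→h](S))) → 4
  π[d]((U ⋈[d=h] π[h](γ[b; MAX(c)→h](S)))) → 4
  U → 5
  ρ[f/d](U) → 5
  (π[d]((U ⋈[d=h] π[h](γ[b; MAX(c)→h](S)))) ⋈[d=f] ρ[f/d](U)) → 4
  π[d]((π[d]((U ⋈[d=h] π[h](γ[b; MAX(c)→h](S)))) ⋈[d=f] ρ[f/d](U))) → 4
  T → 6
  (π[d]((π[d]((U ⋈[d=h] π[h](γ[b; MAX(c)→h](S)))) ⋈[d=f] ρ[f/d](U))) ⋈[d=h] T) → 1
E2 subexpression sizes:
  T → 6
  U → 5
  S → 5
  γ[b; MAX(c)→h](S) → 5
  π[h](γ[b; MAX(c)→h](S)) → 5
  (U ⋈[d=h] π[h](γ[b; MAX(c)→h](S))) → 4
  π[d]((U ⋈[d=h] π[h](γ[b; MAX(c)→h](S)))) → 4
  U → 5
  ρ[f/d](U) → 5
  (π[d]((U ⋈[d=h] π[h](γ[b; MAX(c)→h](S)))) ⋈[d=f] ρ[f/d](U)) → 4
  π[d]((π[d]((U ⋈[d=h] π[h](γ[b; MAX(c)→h](S)))) ⋈[d=f] ρ[f/d](U))) → 4
  (T ⋈[h=d] π[d]((π[d]((U ⋈[d=h] π[h](γ[b; MAX(c)→h](S)))) ⋈[d=f] ρ[f/d](U)))) → 1
  π[d,e,h,a]((T ⋈[h=d] π[d]((π[d]((U ⋈[d=h] π[h](γ[b; MAX(c)→h](S)))) ⋈[d=f] ρ[f/d](U))))) → 1

E1 and E2 produce the same multiset:
d | e | h | a
2 | 7 | 2 | 7

yes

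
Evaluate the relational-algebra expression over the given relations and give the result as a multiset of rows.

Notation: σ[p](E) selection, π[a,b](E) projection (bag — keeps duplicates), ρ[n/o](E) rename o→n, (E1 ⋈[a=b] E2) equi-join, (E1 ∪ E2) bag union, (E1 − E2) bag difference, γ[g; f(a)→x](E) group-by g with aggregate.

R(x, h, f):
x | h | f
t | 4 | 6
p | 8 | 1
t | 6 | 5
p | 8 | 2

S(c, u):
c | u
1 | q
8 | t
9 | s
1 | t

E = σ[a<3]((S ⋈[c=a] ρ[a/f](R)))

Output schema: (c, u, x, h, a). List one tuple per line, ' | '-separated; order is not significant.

Row counts bottom-up:
  S → 4
  R → 4
  ρ[a/f](R) → 4
  (S ⋈[c=a] ρ[a/f](R)) → 2
  σ[a<3]((S ⋈[c=a] ρ[a/f](R))) → 2

== RESULT ==
c | u | x | h | a
1 | q | p | 8 | 1
1 | t | p | 8 | 1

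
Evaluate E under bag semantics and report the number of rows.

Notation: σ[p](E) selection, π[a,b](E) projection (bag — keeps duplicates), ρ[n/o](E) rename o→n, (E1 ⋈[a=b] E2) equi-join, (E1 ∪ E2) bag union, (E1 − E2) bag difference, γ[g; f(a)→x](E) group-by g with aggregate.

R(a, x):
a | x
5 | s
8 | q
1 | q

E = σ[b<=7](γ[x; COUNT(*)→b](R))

Row counts bottom-up:
  R → 3
  γ[x; COUNT(*)→b](R) → 2
  σ[b<=7](γ[x; COUNT(*)→b](R)) → 2

|E| = 2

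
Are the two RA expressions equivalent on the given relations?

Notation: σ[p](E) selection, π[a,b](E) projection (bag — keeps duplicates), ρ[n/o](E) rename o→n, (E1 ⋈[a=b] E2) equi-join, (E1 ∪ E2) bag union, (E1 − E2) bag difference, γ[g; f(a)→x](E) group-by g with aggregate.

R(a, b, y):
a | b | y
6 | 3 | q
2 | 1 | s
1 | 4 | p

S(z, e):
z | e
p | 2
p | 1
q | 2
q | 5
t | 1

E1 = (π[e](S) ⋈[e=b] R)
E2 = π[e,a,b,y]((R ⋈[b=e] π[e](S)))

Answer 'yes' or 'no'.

E1 stepwise |·|:
  S → 5
  π[e](S) → 5
  R → 3
  (π[e](S) ⋈[e=b] R) → 2
E2 stepwise |·|:
  R → 3
  S → 5
  π[e](S) → 5
  (R ⋈[b=e] π[e](S)) → 2
  π[e,a,b,y]((R ⋈[b=e] π[e](S))) → 2

E1 and E2 produce the same multiset:
e | a | b | y
1 | 2 | 1 | s
1 | 2 | 1 | s

yes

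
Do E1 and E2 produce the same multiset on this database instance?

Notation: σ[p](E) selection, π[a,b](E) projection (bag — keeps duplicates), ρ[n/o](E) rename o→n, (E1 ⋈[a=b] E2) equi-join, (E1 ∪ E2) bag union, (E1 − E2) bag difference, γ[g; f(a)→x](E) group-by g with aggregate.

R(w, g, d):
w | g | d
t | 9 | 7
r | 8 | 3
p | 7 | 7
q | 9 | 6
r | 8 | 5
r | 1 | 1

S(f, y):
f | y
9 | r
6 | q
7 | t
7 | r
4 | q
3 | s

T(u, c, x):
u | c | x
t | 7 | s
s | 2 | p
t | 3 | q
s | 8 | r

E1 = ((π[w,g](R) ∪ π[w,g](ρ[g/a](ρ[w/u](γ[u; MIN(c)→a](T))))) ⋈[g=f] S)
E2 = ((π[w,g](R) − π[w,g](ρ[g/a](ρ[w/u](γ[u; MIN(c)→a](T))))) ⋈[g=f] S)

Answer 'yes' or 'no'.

E1 per-node cardinality:
  R → 6
  π[w,g](R) → 6
  T → 4
  γ[u; MIN(c)→a](T) → 2
  ρ[w/u](γ[u; MIN(c)→a](T)) → 2
  ρ[g/a](ρ[w/u](γ[u; MIN(c)→a](T))) → 2
  π[w,g](ρ[g/a](ρ[w/u](γ[u; MIN(c)→a](T)))) → 2
  (π[w,g](R) ∪ π[w,g](ρ[g/a](ρ[w/u](γ[u; MIN(c)→a](T))))) → 8
  S → 6
  ((π[w,g](R) ∪ π[w,g](ρ[g/a](ρ[w/u](γ[u; MIN(c)→a](T))))) ⋈[g=f] S) → 5
E2 per-node cardinality:
  R → 6
  π[w,g](R) → 6
  T → 4
  γ[u; MIN(c)→a](T) → 2
  ρ[w/u](γ[u; MIN(c)→a](T)) → 2
  ρ[g/a](ρ[w/u](γ[u; MIN(c)→a](T))) → 2
  π[w,g](ρ[g/a](ρ[w/u](γ[u; MIN(c)→a](T)))) → 2
  (π[w,g](R) − π[w,g](ρ[g/a](ρ[w/u](γ[u; MIN(c)→a](T))))) → 6
  S → 6
  ((π[w,g](R) − π[w,g](ρ[g/a](ρ[w/u](γ[u; MIN(c)→a](T))))) ⋈[g=f] S) → 4

E1 result:
w | g | f | y
p | 7 | 7 | r
p | 7 | 7 | t
q | 9 | 9 | r
t | 3 | 3 | s
t | 9 | 9 | r
E2 result:
w | g | f | y
p | 7 | 7 | r
p | 7 | 7 | t
q | 9 | 9 | r
t | 9 | 9 | r
Witness: ('t', 3, 3, 's') appears 1× in E1 but 0× in E2.

no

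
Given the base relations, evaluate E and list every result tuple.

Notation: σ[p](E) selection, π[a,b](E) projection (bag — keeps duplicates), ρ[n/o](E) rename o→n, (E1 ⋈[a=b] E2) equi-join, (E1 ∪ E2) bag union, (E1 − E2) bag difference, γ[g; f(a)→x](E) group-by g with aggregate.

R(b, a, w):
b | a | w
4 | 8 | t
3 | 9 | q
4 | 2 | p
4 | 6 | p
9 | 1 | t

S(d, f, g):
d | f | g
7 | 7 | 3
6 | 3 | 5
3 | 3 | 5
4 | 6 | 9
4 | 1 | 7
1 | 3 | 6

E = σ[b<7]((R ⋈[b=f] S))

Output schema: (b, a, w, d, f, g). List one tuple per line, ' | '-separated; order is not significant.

Subexpression sizes:
  R → 5
  S → 6
  (R ⋈[b=f] S) → 3
  σ[b<7]((R ⋈[b=f] S)) → 3

== RESULT ==
b | a | w | d | f | g
3 | 9 | q | 1 | 3 | 6
3 | 9 | q | 3 | 3 | 5
3 | 9 | q | 6 | 3 | 5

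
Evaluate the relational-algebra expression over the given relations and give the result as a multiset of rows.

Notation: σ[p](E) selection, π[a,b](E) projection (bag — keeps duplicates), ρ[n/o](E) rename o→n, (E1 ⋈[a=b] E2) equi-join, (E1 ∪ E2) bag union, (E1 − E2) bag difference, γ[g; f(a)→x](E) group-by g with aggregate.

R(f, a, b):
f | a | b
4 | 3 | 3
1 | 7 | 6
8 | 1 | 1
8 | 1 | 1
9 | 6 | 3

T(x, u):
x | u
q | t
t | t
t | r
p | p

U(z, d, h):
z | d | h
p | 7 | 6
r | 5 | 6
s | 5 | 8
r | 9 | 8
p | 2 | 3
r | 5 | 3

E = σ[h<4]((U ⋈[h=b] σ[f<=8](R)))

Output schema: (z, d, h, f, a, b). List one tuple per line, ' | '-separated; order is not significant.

Subexpression sizes:
  U → 6
  R → 5
  σ[f<=8](R) → 4
  (U ⋈[h=b] σ[f<=8](R)) → 4
  σ[h<4]((U ⋈[h=b] σ[f<=8](R))) → 2

== RESULT ==
z | d | h | f | a | b
p | 2 | 3 | 4 | 3 | 3
r | 5 | 3 | 4 | 3 | 3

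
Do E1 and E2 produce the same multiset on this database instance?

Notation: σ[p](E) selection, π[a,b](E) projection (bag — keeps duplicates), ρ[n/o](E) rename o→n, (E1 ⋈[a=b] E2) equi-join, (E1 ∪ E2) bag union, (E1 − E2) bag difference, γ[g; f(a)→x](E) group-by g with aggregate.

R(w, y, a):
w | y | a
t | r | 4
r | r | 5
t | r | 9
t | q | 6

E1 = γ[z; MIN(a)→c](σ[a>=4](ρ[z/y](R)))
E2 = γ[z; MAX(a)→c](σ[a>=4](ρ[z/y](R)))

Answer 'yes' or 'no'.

E1 per-node cardinality:
  R → 4
  ρ[z/y](R) → 4
  σ[a>=4](ρ[z/y](R)) → 4
  γ[z; MIN(a)→c](σ[a>=4](ρ[z/y](R))) → 2
E2 per-node cardinality:
  R → 4
  ρ[z/y](R) → 4
  σ[a>=4](ρ[z/y](R)) → 4
  γ[z; MAX(a)→c](σ[a>=4](ρ[z/y](R))) → 2

E1 result:
z | c
q | 6
r | 4
E2 result:
z | c
q | 6
r | 9
Witness: ('r', 4) appears 1× in E1 but 0× in E2.

no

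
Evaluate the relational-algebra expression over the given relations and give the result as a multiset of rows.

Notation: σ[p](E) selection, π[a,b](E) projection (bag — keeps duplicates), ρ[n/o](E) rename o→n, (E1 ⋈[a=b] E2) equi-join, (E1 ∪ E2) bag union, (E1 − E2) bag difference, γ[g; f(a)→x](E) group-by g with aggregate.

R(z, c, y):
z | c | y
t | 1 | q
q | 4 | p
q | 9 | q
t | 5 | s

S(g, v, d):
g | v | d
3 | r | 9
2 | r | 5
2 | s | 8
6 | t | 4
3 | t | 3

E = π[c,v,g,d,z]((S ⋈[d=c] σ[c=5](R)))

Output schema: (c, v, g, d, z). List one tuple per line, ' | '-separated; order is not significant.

Row counts bottom-up:
  S → 5
  R → 4
  σ[c=5](R) → 1
  (S ⋈[d=c] σ[c=5](R)) → 1
  π[c,v,g,d,z]((S ⋈[d=c] σ[c=5](R))) → 1

== RESULT ==
c | v | g | d | z
5 | r | 2 | 5 | t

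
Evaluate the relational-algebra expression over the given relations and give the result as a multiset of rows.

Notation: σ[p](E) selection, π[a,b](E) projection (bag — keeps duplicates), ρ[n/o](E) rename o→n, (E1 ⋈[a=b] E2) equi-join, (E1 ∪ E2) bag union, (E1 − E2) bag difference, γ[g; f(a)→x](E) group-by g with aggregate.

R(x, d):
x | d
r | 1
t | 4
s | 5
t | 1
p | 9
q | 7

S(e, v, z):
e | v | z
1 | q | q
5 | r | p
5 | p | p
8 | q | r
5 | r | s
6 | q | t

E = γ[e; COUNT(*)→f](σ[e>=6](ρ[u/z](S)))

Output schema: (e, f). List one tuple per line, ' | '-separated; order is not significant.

Stepwise |·|:
  S → 6
  ρ[u/z](S) → 6
  σ[e>=6](ρ[u/z](S)) → 2
  γ[e; COUNT(*)→f](σ[e>=6](ρ[u/z](S))) → 2

== RESULT ==
e | f
6 | 1
8 | 1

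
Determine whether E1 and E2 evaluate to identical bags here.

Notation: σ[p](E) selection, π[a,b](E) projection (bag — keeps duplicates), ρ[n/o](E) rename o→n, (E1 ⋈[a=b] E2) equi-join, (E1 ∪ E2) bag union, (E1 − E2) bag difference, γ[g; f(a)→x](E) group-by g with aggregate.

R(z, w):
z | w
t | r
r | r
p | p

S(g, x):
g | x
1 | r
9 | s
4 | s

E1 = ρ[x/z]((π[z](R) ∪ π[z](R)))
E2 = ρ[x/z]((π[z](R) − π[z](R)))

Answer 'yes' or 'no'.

E1 row counts bottom-up:
  R → 3
  π[z](R) → 3
  R → 3
  π[z](R) → 3
  (π[z](R) ∪ π[z](R)) → 6
  ρ[x/z]((π[z](R) ∪ π[z](R))) → 6
E2 row counts bottom-up:
  R → 3
  π[z](R) → 3
  R → 3
  π[z](R) → 3
  (π[z](R) − π[z](R)) → 0
  ρ[x/z]((π[z](R) − π[z](R))) → 0

E1 result:
x
p
p
r
r
t
t
E2 result:
x
(0 rows)
Witness: ('p',) appears 2× in E1 but 0× in E2.

no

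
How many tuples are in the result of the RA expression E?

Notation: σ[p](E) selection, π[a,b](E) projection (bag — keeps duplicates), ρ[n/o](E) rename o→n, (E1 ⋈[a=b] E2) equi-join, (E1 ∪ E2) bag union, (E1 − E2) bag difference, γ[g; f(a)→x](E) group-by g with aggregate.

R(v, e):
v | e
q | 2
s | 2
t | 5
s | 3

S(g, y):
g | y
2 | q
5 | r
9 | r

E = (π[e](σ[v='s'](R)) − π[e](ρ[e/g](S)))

Per-node cardinality:
  R → 4
  σ[v='s'](R) → 2
  π[e](σ[v='s'](R)) → 2
  S → 3
  ρ[e/g](S) → 3
  π[e](ρ[e/g](S)) → 3
  (π[e](σ[v='s'](R)) − π[e](ρ[e/g](S))) → 1

|E| = 1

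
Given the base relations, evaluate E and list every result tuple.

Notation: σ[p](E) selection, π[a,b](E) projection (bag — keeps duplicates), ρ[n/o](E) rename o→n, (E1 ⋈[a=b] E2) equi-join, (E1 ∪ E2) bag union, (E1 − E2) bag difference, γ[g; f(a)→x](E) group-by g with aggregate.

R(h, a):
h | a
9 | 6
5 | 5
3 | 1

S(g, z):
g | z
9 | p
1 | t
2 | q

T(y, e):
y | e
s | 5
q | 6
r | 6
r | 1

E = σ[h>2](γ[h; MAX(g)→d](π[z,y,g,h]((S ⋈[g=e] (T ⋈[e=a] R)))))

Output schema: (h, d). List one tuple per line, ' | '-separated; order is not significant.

Subexpression sizes:
  S → 3
  T → 4
  R → 3
  (T ⋈[e=a] R) → 4
  (S ⋈[g=e] (T ⋈[e=a] R)) → 1
  π[z,y,g,h]((S ⋈[g=e] (T ⋈[e=a] R))) → 1
  γ[h; MAX(g)→d](π[z,y,g,h]((S ⋈[g=e] (T ⋈[e=a] R)))) → 1
  σ[h>2](γ[h; MAX(g)→d](π[z,y,g,h]((S ⋈[g=e] (T ⋈[e=a] R))))) → 1

== RESULT ==
h | d
3 | 1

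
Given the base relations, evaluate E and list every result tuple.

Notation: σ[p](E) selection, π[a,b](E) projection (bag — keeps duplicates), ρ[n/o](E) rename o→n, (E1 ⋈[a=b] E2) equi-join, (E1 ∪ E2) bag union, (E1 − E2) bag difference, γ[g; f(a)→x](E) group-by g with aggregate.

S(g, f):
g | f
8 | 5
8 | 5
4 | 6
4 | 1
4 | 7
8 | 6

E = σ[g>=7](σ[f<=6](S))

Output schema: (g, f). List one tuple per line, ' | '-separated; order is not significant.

Subexpression sizes:
  S → 6
  σ[f<=6](S) → 5
  σ[g>=7](σ[f<=6](S)) → 3

== RESULT ==
g | f
8 | 5
8 | 5
8 | 6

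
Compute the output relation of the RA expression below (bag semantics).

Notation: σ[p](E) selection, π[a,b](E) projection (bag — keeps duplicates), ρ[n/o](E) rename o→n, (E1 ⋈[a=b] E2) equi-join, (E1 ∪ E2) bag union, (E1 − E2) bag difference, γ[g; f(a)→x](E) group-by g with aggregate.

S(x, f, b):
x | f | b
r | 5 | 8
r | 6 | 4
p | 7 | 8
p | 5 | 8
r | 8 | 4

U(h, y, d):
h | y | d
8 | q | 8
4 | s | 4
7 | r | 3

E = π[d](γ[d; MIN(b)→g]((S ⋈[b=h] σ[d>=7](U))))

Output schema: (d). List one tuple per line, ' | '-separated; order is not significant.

Per-node cardinality:
  S → 5
  U → 3
  σ[d>=7](U) → 1
  (S ⋈[b=h] σ[d>=7](U)) → 3
  γ[d; MIN(b)→g]((S ⋈[b=h] σ[d>=7](U))) → 1
  π[d](γ[d; MIN(b)→g]((S ⋈[b=h] σ[d>=7](U)))) → 1

== RESULT ==
d
8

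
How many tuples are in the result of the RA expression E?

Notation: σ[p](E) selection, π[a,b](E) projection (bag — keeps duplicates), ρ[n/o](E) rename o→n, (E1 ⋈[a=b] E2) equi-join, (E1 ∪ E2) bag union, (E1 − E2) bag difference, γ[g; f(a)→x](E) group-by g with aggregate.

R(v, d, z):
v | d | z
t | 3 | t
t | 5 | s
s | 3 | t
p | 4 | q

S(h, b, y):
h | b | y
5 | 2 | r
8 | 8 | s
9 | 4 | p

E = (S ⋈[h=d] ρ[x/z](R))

Subexpression sizes:
  S → 3
  R → 4
  ρ[x/z](R) → 4
  (S ⋈[h=d] ρ[x/z](R)) → 1

|E| = 1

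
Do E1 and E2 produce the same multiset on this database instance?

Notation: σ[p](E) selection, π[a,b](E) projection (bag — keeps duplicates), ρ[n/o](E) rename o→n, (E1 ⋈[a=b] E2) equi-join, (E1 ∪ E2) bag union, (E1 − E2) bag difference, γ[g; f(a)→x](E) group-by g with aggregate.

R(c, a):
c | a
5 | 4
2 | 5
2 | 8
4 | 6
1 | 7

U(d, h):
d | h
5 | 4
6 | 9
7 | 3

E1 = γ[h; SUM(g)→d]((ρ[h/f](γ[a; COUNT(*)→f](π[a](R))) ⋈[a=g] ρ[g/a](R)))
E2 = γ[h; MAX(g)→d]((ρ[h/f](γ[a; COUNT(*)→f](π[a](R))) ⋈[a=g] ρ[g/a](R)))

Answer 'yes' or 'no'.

E1 subexpression sizes:
  R → 5
  π[a](R) → 5
  γ[a; COUNT(*)→f](π[a](R)) → 5
  ρ[h/f](γ[a; COUNT(*)→f](π[a](R))) → 5
  R → 5
  ρ[g/a](R) → 5
  (ρ[h/f](γ[a; COUNT(*)→f](π[a](R))) ⋈[a=g] ρ[g/a](R)) → 5
  γ[h; SUM(g)→d]((ρ[h/f](γ[a; COUNT(*)→f](π[a](R))) ⋈[a=g] ρ[g/a](R))) → 1
E2 subexpression sizes:
  R → 5
  π[a](R) → 5
  γ[a; COUNT(*)→f](π[a](R)) → 5
  ρ[h/f](γ[a; COUNT(*)→f](π[a](R))) → 5
  R → 5
  ρ[g/a](R) → 5
  (ρ[h/f](γ[a; COUNT(*)→f](π[a](R))) ⋈[a=g] ρ[g/a](R)) → 5
  γ[h; MAX(g)→d]((ρ[h/f](γ[a; COUNT(*)→f](π[a](R))) ⋈[a=g] ρ[g/a](R))) → 1

E1 result:
h | d
1 | 30
E2 result:
h | d
1 | 8
Witness: (1, 8) appears 0× in E1 but 1× in E2.

no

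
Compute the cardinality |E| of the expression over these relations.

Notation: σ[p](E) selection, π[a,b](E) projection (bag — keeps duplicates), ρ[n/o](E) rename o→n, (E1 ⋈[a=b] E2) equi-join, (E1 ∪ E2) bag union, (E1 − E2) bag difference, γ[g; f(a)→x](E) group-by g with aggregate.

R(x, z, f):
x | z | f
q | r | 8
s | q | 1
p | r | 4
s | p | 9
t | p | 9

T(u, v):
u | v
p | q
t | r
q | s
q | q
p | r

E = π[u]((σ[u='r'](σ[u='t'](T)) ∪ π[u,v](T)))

Stepwise |·|:
  T → 5
  σ[u='t'](T) → 1
  σ[u='r'](σ[u='t'](T)) → 0
  T → 5
  π[u,v](T) → 5
  (σ[u='r'](σ[u='t'](T)) ∪ π[u,v](T)) → 5
  π[u]((σ[u='r'](σ[u='t'](T)) ∪ π[u,v](T))) → 5

|E| = 5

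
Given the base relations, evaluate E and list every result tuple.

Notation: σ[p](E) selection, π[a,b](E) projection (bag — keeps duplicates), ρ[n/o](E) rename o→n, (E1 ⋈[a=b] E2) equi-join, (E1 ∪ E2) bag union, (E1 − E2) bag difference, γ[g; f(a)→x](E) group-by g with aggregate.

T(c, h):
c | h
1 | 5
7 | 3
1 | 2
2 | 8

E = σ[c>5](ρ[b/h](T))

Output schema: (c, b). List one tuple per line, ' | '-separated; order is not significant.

Per-node cardinality:
  T → 4
  ρ[b/h](T) → 4
  σ[c>5](ρ[b/h](T)) → 1

== RESULT ==
c | b
7 | 3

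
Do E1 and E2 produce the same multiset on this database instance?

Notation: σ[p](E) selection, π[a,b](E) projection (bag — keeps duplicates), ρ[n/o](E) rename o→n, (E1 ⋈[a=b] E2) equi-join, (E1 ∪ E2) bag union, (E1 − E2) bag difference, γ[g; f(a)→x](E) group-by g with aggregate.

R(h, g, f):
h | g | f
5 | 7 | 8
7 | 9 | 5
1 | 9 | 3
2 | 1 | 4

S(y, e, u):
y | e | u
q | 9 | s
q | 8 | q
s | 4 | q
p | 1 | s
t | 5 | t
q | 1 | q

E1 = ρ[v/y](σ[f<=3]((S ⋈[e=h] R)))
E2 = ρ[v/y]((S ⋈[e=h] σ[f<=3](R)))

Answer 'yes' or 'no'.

E1 per-node cardinality:
  S → 6
  R → 4
  (S ⋈[e=h] R) → 3
  σ[f<=3]((S ⋈[e=h] R)) → 2
  ρ[v/y](σ[f<=3]((S ⋈[e=h] R))) → 2
E2 per-node cardinality:
  S → 6
  R → 4
  σ[f<=3](R) → 1
  (S ⋈[e=h] σ[f<=3](R)) → 2
  ρ[v/y]((S ⋈[e=h] σ[f<=3](R))) → 2

E1 and E2 produce the same multiset:
v | e | u | h | g | f
p | 1 | s | 1 | 9 | 3
q | 1 | q | 1 | 9 | 3

yes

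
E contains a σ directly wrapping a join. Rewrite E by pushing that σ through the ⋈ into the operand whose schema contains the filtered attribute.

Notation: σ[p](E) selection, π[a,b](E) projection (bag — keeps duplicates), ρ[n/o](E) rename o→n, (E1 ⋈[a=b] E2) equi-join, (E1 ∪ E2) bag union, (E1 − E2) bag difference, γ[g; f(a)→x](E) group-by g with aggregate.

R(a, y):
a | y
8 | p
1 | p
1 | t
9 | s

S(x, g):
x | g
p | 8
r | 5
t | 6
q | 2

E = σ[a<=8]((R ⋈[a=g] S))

σ filters on a, owned by the left side.
E' = (σ[a<=8](R) ⋈[a=g] S)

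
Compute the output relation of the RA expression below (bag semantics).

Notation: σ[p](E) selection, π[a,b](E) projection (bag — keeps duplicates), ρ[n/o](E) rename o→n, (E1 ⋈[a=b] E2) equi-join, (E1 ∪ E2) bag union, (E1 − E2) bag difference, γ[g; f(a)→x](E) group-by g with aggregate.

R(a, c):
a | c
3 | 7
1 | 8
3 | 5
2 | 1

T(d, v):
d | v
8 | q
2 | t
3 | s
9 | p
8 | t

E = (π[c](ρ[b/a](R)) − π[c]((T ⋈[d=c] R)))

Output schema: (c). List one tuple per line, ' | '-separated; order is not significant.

Row counts bottom-up:
  R → 4
  ρ[b/a](R) → 4
  π[c](ρ[b/a](R)) → 4
  T → 5
  R → 4
  (T ⋈[d=c] R) → 2
  π[c]((T ⋈[d=c] R)) → 2
  (π[c](ρ[b/a](R)) − π[c]((T ⋈[d=c] R))) → 3

== RESULT ==
c
1
5
7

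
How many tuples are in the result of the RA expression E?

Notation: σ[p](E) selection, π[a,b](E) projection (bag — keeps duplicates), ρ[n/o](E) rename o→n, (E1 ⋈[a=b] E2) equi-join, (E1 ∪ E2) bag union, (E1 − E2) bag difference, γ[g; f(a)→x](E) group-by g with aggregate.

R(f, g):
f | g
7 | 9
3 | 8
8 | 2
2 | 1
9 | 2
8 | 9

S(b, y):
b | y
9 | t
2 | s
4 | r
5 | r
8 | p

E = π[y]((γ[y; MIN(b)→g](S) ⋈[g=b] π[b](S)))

Subexpression sizes:
  S → 5
  γ[y; MIN(b)→g](S) → 4
  S → 5
  π[b](S) → 5
  (γ[y; MIN(b)→g](S) ⋈[g=b] π[b](S)) → 4
  π[y]((γ[y; MIN(b)→g](S) ⋈[g=b] π[b](S))) → 4

|E| = 4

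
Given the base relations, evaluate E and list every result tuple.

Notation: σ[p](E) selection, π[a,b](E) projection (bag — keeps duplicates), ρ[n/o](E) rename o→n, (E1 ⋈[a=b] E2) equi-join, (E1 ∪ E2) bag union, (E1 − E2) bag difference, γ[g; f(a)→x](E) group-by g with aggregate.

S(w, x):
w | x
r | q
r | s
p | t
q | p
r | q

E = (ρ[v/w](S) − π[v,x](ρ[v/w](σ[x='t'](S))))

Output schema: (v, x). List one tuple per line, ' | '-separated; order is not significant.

Per-node cardinality:
  S → 5
  ρ[v/w](S) → 5
  S → 5
  σ[x='t'](S) → 1
  ρ[v/w](σ[x='t'](S)) → 1
  π[v,x](ρ[v/w](σ[x='t'](S))) → 1
  (ρ[v/w](S) − π[v,x](ρ[v/w](σ[x='t'](S)))) → 4

== RESULT ==
v | x
q | p
r | q
r | q
r | s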